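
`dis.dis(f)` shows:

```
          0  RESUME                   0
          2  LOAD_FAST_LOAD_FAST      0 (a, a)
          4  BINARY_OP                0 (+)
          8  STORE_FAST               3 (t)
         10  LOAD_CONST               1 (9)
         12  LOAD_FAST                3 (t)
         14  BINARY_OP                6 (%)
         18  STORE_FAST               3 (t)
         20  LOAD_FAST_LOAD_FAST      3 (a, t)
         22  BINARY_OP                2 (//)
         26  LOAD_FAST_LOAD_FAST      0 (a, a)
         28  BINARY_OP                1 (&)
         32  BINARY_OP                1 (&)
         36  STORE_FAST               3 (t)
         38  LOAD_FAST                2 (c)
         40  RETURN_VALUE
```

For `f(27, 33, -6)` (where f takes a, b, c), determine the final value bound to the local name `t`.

3

LOAD_FAST_LOAD_FAST a,a → push 27,27. Stack: [27, 27]
BINARY_OP + → 27 + 27 = 54. Stack: [54]
STORE_FAST t → t=54. Stack: []
LOAD_CONST → push 9. Stack: [9]
LOAD_FAST t → push 54. Stack: [9, 54]
BINARY_OP % → 9 % 54 = 9. Stack: [9]
STORE_FAST t → t=9. Stack: []
LOAD_FAST_LOAD_FAST a,t → push 27,9. Stack: [27, 9]
BINARY_OP // → 27 // 9 = 3. Stack: [3]
LOAD_FAST_LOAD_FAST a,a → push 27,27. Stack: [3, 27, 27]
BINARY_OP & → 27 & 27 = 27. Stack: [3, 27]
BINARY_OP & → 3 & 27 = 3. Stack: [3]
STORE_FAST t → t=3. Stack: []
LOAD_FAST c → push -6. Stack: [-6]
RETURN_VALUE → return -6.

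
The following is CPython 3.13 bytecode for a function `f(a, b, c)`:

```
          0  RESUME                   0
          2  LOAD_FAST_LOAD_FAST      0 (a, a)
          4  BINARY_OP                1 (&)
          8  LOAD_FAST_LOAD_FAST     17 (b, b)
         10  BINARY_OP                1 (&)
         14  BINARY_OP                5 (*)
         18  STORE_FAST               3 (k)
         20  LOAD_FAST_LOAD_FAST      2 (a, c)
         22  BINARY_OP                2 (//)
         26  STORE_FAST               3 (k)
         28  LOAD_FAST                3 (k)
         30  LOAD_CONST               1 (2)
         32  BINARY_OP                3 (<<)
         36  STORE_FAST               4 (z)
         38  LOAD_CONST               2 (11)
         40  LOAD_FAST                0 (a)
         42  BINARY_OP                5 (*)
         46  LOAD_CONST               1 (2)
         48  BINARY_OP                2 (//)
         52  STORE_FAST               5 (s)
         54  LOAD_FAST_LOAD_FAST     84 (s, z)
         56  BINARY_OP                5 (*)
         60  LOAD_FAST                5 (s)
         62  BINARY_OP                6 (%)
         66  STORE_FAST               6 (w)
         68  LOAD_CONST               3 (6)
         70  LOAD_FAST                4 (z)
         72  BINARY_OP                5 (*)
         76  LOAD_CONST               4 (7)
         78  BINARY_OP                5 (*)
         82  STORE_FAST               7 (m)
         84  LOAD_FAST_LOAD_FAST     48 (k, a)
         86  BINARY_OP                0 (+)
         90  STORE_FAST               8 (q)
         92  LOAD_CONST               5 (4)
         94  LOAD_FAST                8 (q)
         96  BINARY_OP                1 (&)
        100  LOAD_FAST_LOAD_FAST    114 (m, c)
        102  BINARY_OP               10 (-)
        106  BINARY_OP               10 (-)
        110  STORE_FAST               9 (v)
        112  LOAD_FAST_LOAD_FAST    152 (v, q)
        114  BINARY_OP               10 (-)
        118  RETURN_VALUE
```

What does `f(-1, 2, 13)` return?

187

LOAD_FAST_LOAD_FAST a,a → push -1,-1. Stack: [-1, -1]
BINARY_OP & → -1 & -1 = -1. Stack: [-1]
LOAD_FAST_LOAD_FAST b,b → push 2,2. Stack: [-1, 2, 2]
BINARY_OP & → 2 & 2 = 2. Stack: [-1, 2]
BINARY_OP * → -1 * 2 = -2. Stack: [-2]
STORE_FAST k → k=-2. Stack: []
LOAD_FAST_LOAD_FAST a,c → push -1,13. Stack: [-1, 13]
BINARY_OP // → -1 // 13 = -1. Stack: [-1]
STORE_FAST k → k=-1. Stack: []
LOAD_FAST k → push -1. Stack: [-1]
LOAD_CONST → push 2. Stack: [-1, 2]
BINARY_OP << → -1 << 2 = -4. Stack: [-4]
STORE_FAST z → z=-4. Stack: []
LOAD_CONST → push 11. Stack: [11]
LOAD_FAST a → push -1. Stack: [11, -1]
BINARY_OP * → 11 * -1 = -11. Stack: [-11]
LOAD_CONST → push 2. Stack: [-11, 2]
BINARY_OP // → -11 // 2 = -6. Stack: [-6]
STORE_FAST s → s=-6. Stack: []
LOAD_FAST_LOAD_FAST s,z → push -6,-4. Stack: [-6, -4]
BINARY_OP * → -6 * -4 = 24. Stack: [24]
LOAD_FAST s → push -6. Stack: [24, -6]
BINARY_OP % → 24 % -6 = 0. Stack: [0]
STORE_FAST w → w=0. Stack: []
LOAD_CONST → push 6. Stack: [6]
LOAD_FAST z → push -4. Stack: [6, -4]
BINARY_OP * → 6 * -4 = -24. Stack: [-24]
LOAD_CONST → push 7. Stack: [-24, 7]
BINARY_OP * → -24 * 7 = -168. Stack: [-168]
STORE_FAST m → m=-168. Stack: []
LOAD_FAST_LOAD_FAST k,a → push -1,-1. Stack: [-1, -1]
BINARY_OP + → -1 + -1 = -2. Stack: [-2]
STORE_FAST q → q=-2. Stack: []
LOAD_CONST → push 4. Stack: [4]
LOAD_FAST q → push -2. Stack: [4, -2]
BINARY_OP & → 4 & -2 = 4. Stack: [4]
LOAD_FAST_LOAD_FAST m,c → push -168,13. Stack: [4, -168, 13]
BINARY_OP - → -168 - 13 = -181. Stack: [4, -181]
BINARY_OP - → 4 - -181 = 185. Stack: [185]
STORE_FAST v → v=185. Stack: []
LOAD_FAST_LOAD_FAST v,q → push 185,-2. Stack: [185, -2]
BINARY_OP - → 185 - -2 = 187. Stack: [187]
RETURN_VALUE → return 187.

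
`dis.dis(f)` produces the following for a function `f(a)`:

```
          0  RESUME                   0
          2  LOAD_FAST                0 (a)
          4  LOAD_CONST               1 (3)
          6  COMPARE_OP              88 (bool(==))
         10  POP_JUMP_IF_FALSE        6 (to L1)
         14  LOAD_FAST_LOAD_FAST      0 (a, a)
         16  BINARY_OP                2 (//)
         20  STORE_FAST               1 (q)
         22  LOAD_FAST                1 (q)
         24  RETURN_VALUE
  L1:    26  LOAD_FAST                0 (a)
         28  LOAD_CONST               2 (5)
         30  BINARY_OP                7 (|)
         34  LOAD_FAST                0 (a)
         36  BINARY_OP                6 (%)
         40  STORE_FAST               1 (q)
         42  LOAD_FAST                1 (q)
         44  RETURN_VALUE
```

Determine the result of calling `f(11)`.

LOAD_FAST a → push 11. Stack: [11]
LOAD_CONST → push 3. Stack: [11, 3]
COMPARE_OP bool(==) → 11 vs 3 = False. Stack: [False]
POP_JUMP_IF_FALSE → pop False; jump. Stack: []
LOAD_FAST a → push 11. Stack: [11]
LOAD_CONST → push 5. Stack: [11, 5]
BINARY_OP | → 11 | 5 = 15. Stack: [15]
LOAD_FAST a → push 11. Stack: [15, 11]
BINARY_OP % → 15 % 11 = 4. Stack: [4]
STORE_FAST q → q=4. Stack: []
LOAD_FAST q → push 4. Stack: [4]
RETURN_VALUE → return 4.

4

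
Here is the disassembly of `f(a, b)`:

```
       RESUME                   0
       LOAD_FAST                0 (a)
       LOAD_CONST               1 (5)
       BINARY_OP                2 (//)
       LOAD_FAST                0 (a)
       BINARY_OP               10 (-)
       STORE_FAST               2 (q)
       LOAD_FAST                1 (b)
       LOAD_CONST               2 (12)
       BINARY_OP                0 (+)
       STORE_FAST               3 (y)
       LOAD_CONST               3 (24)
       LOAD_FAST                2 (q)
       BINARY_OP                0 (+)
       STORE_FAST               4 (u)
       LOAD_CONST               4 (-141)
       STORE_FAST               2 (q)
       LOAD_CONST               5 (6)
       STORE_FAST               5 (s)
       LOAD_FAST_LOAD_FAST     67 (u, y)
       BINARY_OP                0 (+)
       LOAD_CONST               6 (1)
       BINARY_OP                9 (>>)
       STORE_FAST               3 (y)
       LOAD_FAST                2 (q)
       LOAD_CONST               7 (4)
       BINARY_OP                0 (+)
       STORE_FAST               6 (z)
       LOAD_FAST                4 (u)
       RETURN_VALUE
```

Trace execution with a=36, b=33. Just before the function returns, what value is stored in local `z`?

-137

LOAD_FAST a → push 36. Stack: [36]
LOAD_CONST → push 5. Stack: [36, 5]
BINARY_OP // → 36 // 5 = 7. Stack: [7]
LOAD_FAST a → push 36. Stack: [7, 36]
BINARY_OP - → 7 - 36 = -29. Stack: [-29]
STORE_FAST q → q=-29. Stack: []
LOAD_FAST b → push 33. Stack: [33]
LOAD_CONST → push 12. Stack: [33, 12]
BINARY_OP + → 33 + 12 = 45. Stack: [45]
STORE_FAST y → y=45. Stack: []
LOAD_CONST → push 24. Stack: [24]
LOAD_FAST q → push -29. Stack: [24, -29]
BINARY_OP + → 24 + -29 = -5. Stack: [-5]
STORE_FAST u → u=-5. Stack: []
LOAD_CONST → push -141. Stack: [-141]
STORE_FAST q → q=-141. Stack: []
LOAD_CONST → push 6. Stack: [6]
STORE_FAST s → s=6. Stack: []
LOAD_FAST_LOAD_FAST u,y → push -5,45. Stack: [-5, 45]
BINARY_OP + → -5 + 45 = 40. Stack: [40]
LOAD_CONST → push 1. Stack: [40, 1]
BINARY_OP >> → 40 >> 1 = 20. Stack: [20]
STORE_FAST y → y=20. Stack: []
LOAD_FAST q → push -141. Stack: [-141]
LOAD_CONST → push 4. Stack: [-141, 4]
BINARY_OP + → -141 + 4 = -137. Stack: [-137]
STORE_FAST z → z=-137. Stack: []
LOAD_FAST u → push -5. Stack: [-5]
RETURN_VALUE → return -5.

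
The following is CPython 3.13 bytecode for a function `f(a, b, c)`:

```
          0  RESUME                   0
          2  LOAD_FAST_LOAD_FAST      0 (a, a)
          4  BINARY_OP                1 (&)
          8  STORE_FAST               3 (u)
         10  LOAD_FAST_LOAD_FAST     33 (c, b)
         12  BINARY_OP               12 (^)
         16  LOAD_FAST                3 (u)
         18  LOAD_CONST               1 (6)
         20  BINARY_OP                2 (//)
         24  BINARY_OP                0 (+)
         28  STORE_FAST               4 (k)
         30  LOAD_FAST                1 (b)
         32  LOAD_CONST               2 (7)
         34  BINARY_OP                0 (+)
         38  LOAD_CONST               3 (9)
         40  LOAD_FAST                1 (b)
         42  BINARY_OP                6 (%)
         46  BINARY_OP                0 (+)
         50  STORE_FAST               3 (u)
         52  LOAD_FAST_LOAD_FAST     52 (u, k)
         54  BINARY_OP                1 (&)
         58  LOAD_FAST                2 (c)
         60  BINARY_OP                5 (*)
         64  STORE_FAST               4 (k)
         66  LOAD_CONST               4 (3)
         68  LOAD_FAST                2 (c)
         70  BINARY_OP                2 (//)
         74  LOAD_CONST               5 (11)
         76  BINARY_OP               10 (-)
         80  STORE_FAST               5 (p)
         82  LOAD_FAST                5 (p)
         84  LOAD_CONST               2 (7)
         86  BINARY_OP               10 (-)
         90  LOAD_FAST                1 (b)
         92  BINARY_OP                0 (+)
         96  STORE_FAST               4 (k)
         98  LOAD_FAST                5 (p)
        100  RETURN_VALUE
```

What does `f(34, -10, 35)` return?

LOAD_FAST_LOAD_FAST a,a → push 34,34. Stack: [34, 34]
BINARY_OP & → 34 & 34 = 34. Stack: [34]
STORE_FAST u → u=34. Stack: []
LOAD_FAST_LOAD_FAST c,b → push 35,-10. Stack: [35, -10]
BINARY_OP ^ → 35 ^ -10 = -43. Stack: [-43]
LOAD_FAST u → push 34. Stack: [-43, 34]
LOAD_CONST → push 6. Stack: [-43, 34, 6]
BINARY_OP // → 34 // 6 = 5. Stack: [-43, 5]
BINARY_OP + → -43 + 5 = -38. Stack: [-38]
STORE_FAST k → k=-38. Stack: []
LOAD_FAST b → push -10. Stack: [-10]
LOAD_CONST → push 7. Stack: [-10, 7]
BINARY_OP + → -10 + 7 = -3. Stack: [-3]
LOAD_CONST → push 9. Stack: [-3, 9]
LOAD_FAST b → push -10. Stack: [-3, 9, -10]
BINARY_OP % → 9 % -10 = -1. Stack: [-3, -1]
BINARY_OP + → -3 + -1 = -4. Stack: [-4]
STORE_FAST u → u=-4. Stack: []
LOAD_FAST_LOAD_FAST u,k → push -4,-38. Stack: [-4, -38]
BINARY_OP & → -4 & -38 = -40. Stack: [-40]
LOAD_FAST c → push 35. Stack: [-40, 35]
BINARY_OP * → -40 * 35 = -1400. Stack: [-1400]
STORE_FAST k → k=-1400. Stack: []
LOAD_CONST → push 3. Stack: [3]
LOAD_FAST c → push 35. Stack: [3, 35]
BINARY_OP // → 3 // 35 = 0. Stack: [0]
LOAD_CONST → push 11. Stack: [0, 11]
BINARY_OP - → 0 - 11 = -11. Stack: [-11]
STORE_FAST p → p=-11. Stack: []
LOAD_FAST p → push -11. Stack: [-11]
LOAD_CONST → push 7. Stack: [-11, 7]
BINARY_OP - → -11 - 7 = -18. Stack: [-18]
LOAD_FAST b → push -10. Stack: [-18, -10]
BINARY_OP + → -18 + -10 = -28. Stack: [-28]
STORE_FAST k → k=-28. Stack: []
LOAD_FAST p → push -11. Stack: [-11]
RETURN_VALUE → return -11.

-11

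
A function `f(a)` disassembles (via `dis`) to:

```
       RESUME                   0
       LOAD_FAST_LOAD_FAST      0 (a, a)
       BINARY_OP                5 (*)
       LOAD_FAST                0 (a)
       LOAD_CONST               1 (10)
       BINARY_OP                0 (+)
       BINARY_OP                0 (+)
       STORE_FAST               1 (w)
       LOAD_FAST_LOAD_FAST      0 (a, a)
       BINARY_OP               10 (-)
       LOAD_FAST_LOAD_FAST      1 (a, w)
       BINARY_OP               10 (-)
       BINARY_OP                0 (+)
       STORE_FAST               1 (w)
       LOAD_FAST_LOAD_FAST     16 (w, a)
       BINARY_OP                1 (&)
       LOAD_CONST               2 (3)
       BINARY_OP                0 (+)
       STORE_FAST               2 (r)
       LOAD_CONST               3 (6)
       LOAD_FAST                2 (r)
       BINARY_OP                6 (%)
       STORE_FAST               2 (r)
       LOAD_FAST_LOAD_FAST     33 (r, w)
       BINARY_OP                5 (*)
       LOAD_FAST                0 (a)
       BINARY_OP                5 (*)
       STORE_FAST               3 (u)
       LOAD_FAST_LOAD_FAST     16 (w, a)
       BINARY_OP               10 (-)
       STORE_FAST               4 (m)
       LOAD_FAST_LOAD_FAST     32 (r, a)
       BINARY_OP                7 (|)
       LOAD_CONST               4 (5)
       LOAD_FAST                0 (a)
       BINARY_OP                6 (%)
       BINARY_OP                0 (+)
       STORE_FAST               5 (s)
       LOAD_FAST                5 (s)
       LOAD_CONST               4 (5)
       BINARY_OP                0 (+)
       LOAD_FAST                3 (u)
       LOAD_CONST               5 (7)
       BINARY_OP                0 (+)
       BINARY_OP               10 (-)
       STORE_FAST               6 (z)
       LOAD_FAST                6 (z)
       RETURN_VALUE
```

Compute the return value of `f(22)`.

LOAD_FAST_LOAD_FAST a,a → push 22,22. Stack: [22, 22]
BINARY_OP * → 22 * 22 = 484. Stack: [484]
LOAD_FAST a → push 22. Stack: [484, 22]
LOAD_CONST → push 10. Stack: [484, 22, 10]
BINARY_OP + → 22 + 10 = 32. Stack: [484, 32]
BINARY_OP + → 484 + 32 = 516. Stack: [516]
STORE_FAST w → w=516. Stack: []
LOAD_FAST_LOAD_FAST a,a → push 22,22. Stack: [22, 22]
BINARY_OP - → 22 - 22 = 0. Stack: [0]
LOAD_FAST_LOAD_FAST a,w → push 22,516. Stack: [0, 22, 516]
BINARY_OP - → 22 - 516 = -494. Stack: [0, -494]
BINARY_OP + → 0 + -494 = -494. Stack: [-494]
STORE_FAST w → w=-494. Stack: []
LOAD_FAST_LOAD_FAST w,a → push -494,22. Stack: [-494, 22]
BINARY_OP & → -494 & 22 = 18. Stack: [18]
LOAD_CONST → push 3. Stack: [18, 3]
BINARY_OP + → 18 + 3 = 21. Stack: [21]
STORE_FAST r → r=21. Stack: []
LOAD_CONST → push 6. Stack: [6]
LOAD_FAST r → push 21. Stack: [6, 21]
BINARY_OP % → 6 % 21 = 6. Stack: [6]
STORE_FAST r → r=6. Stack: []
LOAD_FAST_LOAD_FAST r,w → push 6,-494. Stack: [6, -494]
BINARY_OP * → 6 * -494 = -2964. Stack: [-2964]
LOAD_FAST a → push 22. Stack: [-2964, 22]
BINARY_OP * → -2964 * 22 = -65208. Stack: [-65208]
STORE_FAST u → u=-65208. Stack: []
LOAD_FAST_LOAD_FAST w,a → push -494,22. Stack: [-494, 22]
BINARY_OP - → -494 - 22 = -516. Stack: [-516]
STORE_FAST m → m=-516. Stack: []
LOAD_FAST_LOAD_FAST r,a → push 6,22. Stack: [6, 22]
BINARY_OP | → 6 | 22 = 22. Stack: [22]
LOAD_CONST → push 5. Stack: [22, 5]
LOAD_FAST a → push 22. Stack: [22, 5, 22]
BINARY_OP % → 5 % 22 = 5. Stack: [22, 5]
BINARY_OP + → 22 + 5 = 27. Stack: [27]
STORE_FAST s → s=27. Stack: []
LOAD_FAST s → push 27. Stack: [27]
LOAD_CONST → push 5. Stack: [27, 5]
BINARY_OP + → 27 + 5 = 32. Stack: [32]
LOAD_FAST u → push -65208. Stack: [32, -65208]
LOAD_CONST → push 7. Stack: [32, -65208, 7]
BINARY_OP + → -65208 + 7 = -65201. Stack: [32, -65201]
BINARY_OP - → 32 - -65201 = 65233. Stack: [65233]
STORE_FAST z → z=65233. Stack: []
LOAD_FAST z → push 65233. Stack: [65233]
RETURN_VALUE → return 65233.

65233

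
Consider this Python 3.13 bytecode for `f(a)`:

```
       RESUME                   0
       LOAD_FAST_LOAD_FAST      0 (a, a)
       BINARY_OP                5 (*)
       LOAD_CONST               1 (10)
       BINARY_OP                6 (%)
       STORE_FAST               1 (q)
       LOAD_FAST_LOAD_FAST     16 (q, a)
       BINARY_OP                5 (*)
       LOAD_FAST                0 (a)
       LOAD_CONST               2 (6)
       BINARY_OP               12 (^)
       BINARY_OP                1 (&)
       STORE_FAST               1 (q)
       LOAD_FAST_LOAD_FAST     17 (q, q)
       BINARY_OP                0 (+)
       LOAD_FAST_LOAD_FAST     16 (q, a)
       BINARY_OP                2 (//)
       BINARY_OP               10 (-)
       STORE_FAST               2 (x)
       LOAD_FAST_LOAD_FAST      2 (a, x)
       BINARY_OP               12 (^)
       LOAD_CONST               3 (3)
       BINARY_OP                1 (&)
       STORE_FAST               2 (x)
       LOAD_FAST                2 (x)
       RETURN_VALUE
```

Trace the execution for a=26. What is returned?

LOAD_FAST_LOAD_FAST a,a → push 26,26. Stack: [26, 26]
BINARY_OP * → 26 * 26 = 676. Stack: [676]
LOAD_CONST → push 10. Stack: [676, 10]
BINARY_OP % → 676 % 10 = 6. Stack: [6]
STORE_FAST q → q=6. Stack: []
LOAD_FAST_LOAD_FAST q,a → push 6,26. Stack: [6, 26]
BINARY_OP * → 6 * 26 = 156. Stack: [156]
LOAD_FAST a → push 26. Stack: [156, 26]
LOAD_CONST → push 6. Stack: [156, 26, 6]
BINARY_OP ^ → 26 ^ 6 = 28. Stack: [156, 28]
BINARY_OP & → 156 & 28 = 28. Stack: [28]
STORE_FAST q → q=28. Stack: []
LOAD_FAST_LOAD_FAST q,q → push 28,28. Stack: [28, 28]
BINARY_OP + → 28 + 28 = 56. Stack: [56]
LOAD_FAST_LOAD_FAST q,a → push 28,26. Stack: [56, 28, 26]
BINARY_OP // → 28 // 26 = 1. Stack: [56, 1]
BINARY_OP - → 56 - 1 = 55. Stack: [55]
STORE_FAST x → x=55. Stack: []
LOAD_FAST_LOAD_FAST a,x → push 26,55. Stack: [26, 55]
BINARY_OP ^ → 26 ^ 55 = 45. Stack: [45]
LOAD_CONST → push 3. Stack: [45, 3]
BINARY_OP & → 45 & 3 = 1. Stack: [1]
STORE_FAST x → x=1. Stack: []
LOAD_FAST x → push 1. Stack: [1]
RETURN_VALUE → return 1.

1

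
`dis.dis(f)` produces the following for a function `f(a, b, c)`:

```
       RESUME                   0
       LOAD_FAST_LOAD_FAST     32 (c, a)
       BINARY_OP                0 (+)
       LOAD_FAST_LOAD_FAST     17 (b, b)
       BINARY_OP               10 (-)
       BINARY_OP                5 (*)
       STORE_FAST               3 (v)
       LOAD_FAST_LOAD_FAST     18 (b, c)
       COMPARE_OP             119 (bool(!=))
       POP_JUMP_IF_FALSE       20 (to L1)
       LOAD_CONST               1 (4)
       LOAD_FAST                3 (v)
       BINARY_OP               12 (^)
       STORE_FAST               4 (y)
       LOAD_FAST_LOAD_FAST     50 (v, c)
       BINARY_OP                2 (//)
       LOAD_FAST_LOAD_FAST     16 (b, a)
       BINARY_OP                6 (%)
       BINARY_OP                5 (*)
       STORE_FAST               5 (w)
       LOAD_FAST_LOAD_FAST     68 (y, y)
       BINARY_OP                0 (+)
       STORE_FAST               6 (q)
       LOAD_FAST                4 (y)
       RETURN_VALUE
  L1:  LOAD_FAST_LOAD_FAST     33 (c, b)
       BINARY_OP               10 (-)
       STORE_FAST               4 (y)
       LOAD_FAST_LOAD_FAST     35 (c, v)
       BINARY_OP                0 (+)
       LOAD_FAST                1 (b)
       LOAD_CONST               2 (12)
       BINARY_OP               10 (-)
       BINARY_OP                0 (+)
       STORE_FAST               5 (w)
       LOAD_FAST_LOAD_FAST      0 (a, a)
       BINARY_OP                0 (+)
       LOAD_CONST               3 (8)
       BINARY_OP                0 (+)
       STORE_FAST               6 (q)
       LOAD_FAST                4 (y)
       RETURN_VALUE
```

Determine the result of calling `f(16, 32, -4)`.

LOAD_FAST_LOAD_FAST c,a → push -4,16. Stack: [-4, 16]
BINARY_OP + → -4 + 16 = 12. Stack: [12]
LOAD_FAST_LOAD_FAST b,b → push 32,32. Stack: [12, 32, 32]
BINARY_OP - → 32 - 32 = 0. Stack: [12, 0]
BINARY_OP * → 12 * 0 = 0. Stack: [0]
STORE_FAST v → v=0. Stack: []
LOAD_FAST_LOAD_FAST b,c → push 32,-4. Stack: [32, -4]
COMPARE_OP bool(!=) → 32 vs -4 = True. Stack: [True]
POP_JUMP_IF_FALSE → pop True; no jump. Stack: []
LOAD_CONST → push 4. Stack: [4]
LOAD_FAST v → push 0. Stack: [4, 0]
BINARY_OP ^ → 4 ^ 0 = 4. Stack: [4]
STORE_FAST y → y=4. Stack: []
LOAD_FAST_LOAD_FAST v,c → push 0,-4. Stack: [0, -4]
BINARY_OP // → 0 // -4 = 0. Stack: [0]
LOAD_FAST_LOAD_FAST b,a → push 32,16. Stack: [0, 32, 16]
BINARY_OP % → 32 % 16 = 0. Stack: [0, 0]
BINARY_OP * → 0 * 0 = 0. Stack: [0]
STORE_FAST w → w=0. Stack: []
LOAD_FAST_LOAD_FAST y,y → push 4,4. Stack: [4, 4]
BINARY_OP + → 4 + 4 = 8. Stack: [8]
STORE_FAST q → q=8. Stack: []
LOAD_FAST y → push 4. Stack: [4]
RETURN_VALUE → return 4.

4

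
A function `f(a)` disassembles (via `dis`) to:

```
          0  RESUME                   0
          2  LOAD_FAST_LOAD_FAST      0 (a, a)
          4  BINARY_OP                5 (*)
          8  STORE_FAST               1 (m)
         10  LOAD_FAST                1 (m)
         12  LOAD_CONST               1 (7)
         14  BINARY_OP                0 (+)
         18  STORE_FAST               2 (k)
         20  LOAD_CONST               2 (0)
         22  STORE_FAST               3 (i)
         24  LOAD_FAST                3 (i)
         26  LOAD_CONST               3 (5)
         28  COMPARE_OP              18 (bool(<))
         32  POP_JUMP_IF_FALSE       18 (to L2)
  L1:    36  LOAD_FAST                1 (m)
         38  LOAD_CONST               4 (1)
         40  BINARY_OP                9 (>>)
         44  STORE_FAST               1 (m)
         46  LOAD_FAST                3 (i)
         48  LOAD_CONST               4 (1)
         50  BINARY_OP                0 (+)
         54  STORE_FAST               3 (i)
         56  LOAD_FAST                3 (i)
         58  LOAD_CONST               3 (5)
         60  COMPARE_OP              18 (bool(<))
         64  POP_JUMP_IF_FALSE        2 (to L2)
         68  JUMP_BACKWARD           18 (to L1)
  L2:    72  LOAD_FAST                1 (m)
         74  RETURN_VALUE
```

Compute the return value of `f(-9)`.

2

LOAD_FAST_LOAD_FAST a,a → push -9,-9
BINARY_OP * → -9 * -9 = 81
STORE_FAST m → m=81
LOAD_FAST m → push 81
LOAD_CONST → push 7
BINARY_OP + → 81 + 7 = 88
STORE_FAST k → k=88
LOAD_CONST → push 0
STORE_FAST i → i=0
LOAD_FAST i → push 0
LOAD_CONST → push 5
COMPARE_OP bool(<) → 0 vs 5 = True
POP_JUMP_IF_FALSE → pop True; no jump
LOAD_FAST m → push 81
LOAD_CONST → push 1
BINARY_OP >> → 81 >> 1 = 40
STORE_FAST m → m=40
LOAD_FAST i → push 0
LOAD_CONST → push 1
BINARY_OP + → 0 + 1 = 1
STORE_FAST i → i=1
LOAD_FAST i → push 1
LOAD_CONST → push 5
COMPARE_OP bool(<) → 1 vs 5 = True
POP_JUMP_IF_FALSE → pop True; no jump
LOAD_FAST m → push 40
LOAD_CONST → push 1
BINARY_OP >> → 40 >> 1 = 20
STORE_FAST m → m=20
LOAD_FAST i → push 1
LOAD_CONST → push 1
BINARY_OP + → 1 + 1 = 2
STORE_FAST i → i=2
LOAD_FAST i → push 2
LOAD_CONST → push 5
COMPARE_OP bool(<) → 2 vs 5 = True
POP_JUMP_IF_FALSE → pop True; no jump
LOAD_FAST m → push 20
LOAD_CONST → push 1
BINARY_OP >> → 20 >> 1 = 10
STORE_FAST m → m=10
LOAD_FAST i → push 2
LOAD_CONST → push 1
BINARY_OP + → 2 + 1 = 3
STORE_FAST i → i=3
LOAD_FAST i → push 3
LOAD_CONST → push 5
COMPARE_OP bool(<) → 3 vs 5 = True
POP_JUMP_IF_FALSE → pop True; no jump
LOAD_FAST m → push 10
LOAD_CONST → push 1
BINARY_OP >> → 10 >> 1 = 5
STORE_FAST m → m=5
LOAD_FAST i → push 3
LOAD_CONST → push 1
BINARY_OP + → 3 + 1 = 4
STORE_FAST i → i=4
LOAD_FAST i → push 4
LOAD_CONST → push 5
COMPARE_OP bool(<) → 4 vs 5 = True
POP_JUMP_IF_FALSE → pop True; no jump
LOAD_FAST m → push 5
LOAD_CONST → push 1
BINARY_OP >> → 5 >> 1 = 2
STORE_FAST m → m=2
LOAD_FAST i → push 4
LOAD_CONST → push 1
BINARY_OP + → 4 + 1 = 5
STORE_FAST i → i=5
LOAD_FAST i → push 5
LOAD_CONST → push 5
COMPARE_OP bool(<) → 5 vs 5 = False
POP_JUMP_IF_FALSE → pop False; jump
LOAD_FAST m → push 2
RETURN_VALUE → return 2.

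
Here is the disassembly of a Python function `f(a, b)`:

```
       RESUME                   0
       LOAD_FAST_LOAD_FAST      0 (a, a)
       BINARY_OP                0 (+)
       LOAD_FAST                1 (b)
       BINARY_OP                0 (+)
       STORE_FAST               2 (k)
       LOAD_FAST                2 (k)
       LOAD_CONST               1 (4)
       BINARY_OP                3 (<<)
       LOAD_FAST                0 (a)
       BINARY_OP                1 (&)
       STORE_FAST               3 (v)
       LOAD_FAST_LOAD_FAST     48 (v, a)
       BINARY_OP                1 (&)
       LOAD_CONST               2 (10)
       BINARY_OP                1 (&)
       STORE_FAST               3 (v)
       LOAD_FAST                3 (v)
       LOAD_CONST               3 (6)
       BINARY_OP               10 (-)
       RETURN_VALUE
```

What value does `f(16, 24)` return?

LOAD_FAST_LOAD_FAST a,a → push 16,16. Stack: [16, 16]
BINARY_OP + → 16 + 16 = 32. Stack: [32]
LOAD_FAST b → push 24. Stack: [32, 24]
BINARY_OP + → 32 + 24 = 56. Stack: [56]
STORE_FAST k → k=56. Stack: []
LOAD_FAST k → push 56. Stack: [56]
LOAD_CONST → push 4. Stack: [56, 4]
BINARY_OP << → 56 << 4 = 896. Stack: [896]
LOAD_FAST a → push 16. Stack: [896, 16]
BINARY_OP & → 896 & 16 = 0. Stack: [0]
STORE_FAST v → v=0. Stack: []
LOAD_FAST_LOAD_FAST v,a → push 0,16. Stack: [0, 16]
BINARY_OP & → 0 & 16 = 0. Stack: [0]
LOAD_CONST → push 10. Stack: [0, 10]
BINARY_OP & → 0 & 10 = 0. Stack: [0]
STORE_FAST v → v=0. Stack: []
LOAD_FAST v → push 0. Stack: [0]
LOAD_CONST → push 6. Stack: [0, 6]
BINARY_OP - → 0 - 6 = -6. Stack: [-6]
RETURN_VALUE → return -6.

-6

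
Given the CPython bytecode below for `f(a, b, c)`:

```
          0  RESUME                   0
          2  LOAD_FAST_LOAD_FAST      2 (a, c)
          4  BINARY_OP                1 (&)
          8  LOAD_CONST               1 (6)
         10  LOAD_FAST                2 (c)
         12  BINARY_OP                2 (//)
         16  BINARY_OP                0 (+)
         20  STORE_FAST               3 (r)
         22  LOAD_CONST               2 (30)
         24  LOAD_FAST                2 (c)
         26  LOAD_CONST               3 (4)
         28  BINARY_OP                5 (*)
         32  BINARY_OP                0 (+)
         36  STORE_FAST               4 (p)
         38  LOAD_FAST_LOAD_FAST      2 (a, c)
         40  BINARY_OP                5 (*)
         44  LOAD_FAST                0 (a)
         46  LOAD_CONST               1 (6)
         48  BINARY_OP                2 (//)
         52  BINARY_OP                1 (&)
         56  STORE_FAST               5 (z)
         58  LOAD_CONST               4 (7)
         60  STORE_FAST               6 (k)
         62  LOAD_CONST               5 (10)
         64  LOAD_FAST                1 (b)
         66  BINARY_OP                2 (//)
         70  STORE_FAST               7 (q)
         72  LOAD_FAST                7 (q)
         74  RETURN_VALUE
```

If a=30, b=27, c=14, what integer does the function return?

LOAD_FAST_LOAD_FAST a,c → push 30,14. Stack: [30, 14]
BINARY_OP & → 30 & 14 = 14. Stack: [14]
LOAD_CONST → push 6. Stack: [14, 6]
LOAD_FAST c → push 14. Stack: [14, 6, 14]
BINARY_OP // → 6 // 14 = 0. Stack: [14, 0]
BINARY_OP + → 14 + 0 = 14. Stack: [14]
STORE_FAST r → r=14. Stack: []
LOAD_CONST → push 30. Stack: [30]
LOAD_FAST c → push 14. Stack: [30, 14]
LOAD_CONST → push 4. Stack: [30, 14, 4]
BINARY_OP * → 14 * 4 = 56. Stack: [30, 56]
BINARY_OP + → 30 + 56 = 86. Stack: [86]
STORE_FAST p → p=86. Stack: []
LOAD_FAST_LOAD_FAST a,c → push 30,14. Stack: [30, 14]
BINARY_OP * → 30 * 14 = 420. Stack: [420]
LOAD_FAST a → push 30. Stack: [420, 30]
LOAD_CONST → push 6. Stack: [420, 30, 6]
BINARY_OP // → 30 // 6 = 5. Stack: [420, 5]
BINARY_OP & → 420 & 5 = 4. Stack: [4]
STORE_FAST z → z=4. Stack: []
LOAD_CONST → push 7. Stack: [7]
STORE_FAST k → k=7. Stack: []
LOAD_CONST → push 10. Stack: [10]
LOAD_FAST b → push 27. Stack: [10, 27]
BINARY_OP // → 10 // 27 = 0. Stack: [0]
STORE_FAST q → q=0. Stack: []
LOAD_FAST q → push 0. Stack: [0]
RETURN_VALUE → return 0.

0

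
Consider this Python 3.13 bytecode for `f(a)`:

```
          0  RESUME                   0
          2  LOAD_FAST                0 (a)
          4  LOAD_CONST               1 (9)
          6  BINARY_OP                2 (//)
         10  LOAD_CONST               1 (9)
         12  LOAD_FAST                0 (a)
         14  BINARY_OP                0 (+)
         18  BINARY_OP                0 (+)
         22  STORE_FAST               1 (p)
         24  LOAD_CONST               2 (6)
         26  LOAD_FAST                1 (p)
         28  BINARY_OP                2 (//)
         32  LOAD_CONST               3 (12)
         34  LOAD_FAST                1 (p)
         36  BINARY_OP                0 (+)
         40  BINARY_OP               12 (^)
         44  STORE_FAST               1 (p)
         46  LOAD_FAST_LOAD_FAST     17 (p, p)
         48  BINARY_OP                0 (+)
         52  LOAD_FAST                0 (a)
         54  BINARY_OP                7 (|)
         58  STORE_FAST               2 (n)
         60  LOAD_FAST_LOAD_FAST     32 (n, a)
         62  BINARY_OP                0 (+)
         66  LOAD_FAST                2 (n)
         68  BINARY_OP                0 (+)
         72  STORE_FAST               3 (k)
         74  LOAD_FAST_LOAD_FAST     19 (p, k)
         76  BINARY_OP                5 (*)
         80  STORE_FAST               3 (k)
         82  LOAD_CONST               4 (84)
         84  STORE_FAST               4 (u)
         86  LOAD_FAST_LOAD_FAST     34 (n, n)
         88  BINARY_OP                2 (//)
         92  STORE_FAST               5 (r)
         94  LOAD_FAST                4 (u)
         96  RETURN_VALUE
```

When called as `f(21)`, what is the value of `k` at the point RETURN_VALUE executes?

9108

LOAD_FAST a → push 21. Stack: [21]
LOAD_CONST → push 9. Stack: [21, 9]
BINARY_OP // → 21 // 9 = 2. Stack: [2]
LOAD_CONST → push 9. Stack: [2, 9]
LOAD_FAST a → push 21. Stack: [2, 9, 21]
BINARY_OP + → 9 + 21 = 30. Stack: [2, 30]
BINARY_OP + → 2 + 30 = 32. Stack: [32]
STORE_FAST p → p=32. Stack: []
LOAD_CONST → push 6. Stack: [6]
LOAD_FAST p → push 32. Stack: [6, 32]
BINARY_OP // → 6 // 32 = 0. Stack: [0]
LOAD_CONST → push 12. Stack: [0, 12]
LOAD_FAST p → push 32. Stack: [0, 12, 32]
BINARY_OP + → 12 + 32 = 44. Stack: [0, 44]
BINARY_OP ^ → 0 ^ 44 = 44. Stack: [44]
STORE_FAST p → p=44. Stack: []
LOAD_FAST_LOAD_FAST p,p → push 44,44. Stack: [44, 44]
BINARY_OP + → 44 + 44 = 88. Stack: [88]
LOAD_FAST a → push 21. Stack: [88, 21]
BINARY_OP | → 88 | 21 = 93. Stack: [93]
STORE_FAST n → n=93. Stack: []
LOAD_FAST_LOAD_FAST n,a → push 93,21. Stack: [93, 21]
BINARY_OP + → 93 + 21 = 114. Stack: [114]
LOAD_FAST n → push 93. Stack: [114, 93]
BINARY_OP + → 114 + 93 = 207. Stack: [207]
STORE_FAST k → k=207. Stack: []
LOAD_FAST_LOAD_FAST p,k → push 44,207. Stack: [44, 207]
BINARY_OP * → 44 * 207 = 9108. Stack: [9108]
STORE_FAST k → k=9108. Stack: []
LOAD_CONST → push 84. Stack: [84]
STORE_FAST u → u=84. Stack: []
LOAD_FAST_LOAD_FAST n,n → push 93,93. Stack: [93, 93]
BINARY_OP // → 93 // 93 = 1. Stack: [1]
STORE_FAST r → r=1. Stack: []
LOAD_FAST u → push 84. Stack: [84]
RETURN_VALUE → return 84.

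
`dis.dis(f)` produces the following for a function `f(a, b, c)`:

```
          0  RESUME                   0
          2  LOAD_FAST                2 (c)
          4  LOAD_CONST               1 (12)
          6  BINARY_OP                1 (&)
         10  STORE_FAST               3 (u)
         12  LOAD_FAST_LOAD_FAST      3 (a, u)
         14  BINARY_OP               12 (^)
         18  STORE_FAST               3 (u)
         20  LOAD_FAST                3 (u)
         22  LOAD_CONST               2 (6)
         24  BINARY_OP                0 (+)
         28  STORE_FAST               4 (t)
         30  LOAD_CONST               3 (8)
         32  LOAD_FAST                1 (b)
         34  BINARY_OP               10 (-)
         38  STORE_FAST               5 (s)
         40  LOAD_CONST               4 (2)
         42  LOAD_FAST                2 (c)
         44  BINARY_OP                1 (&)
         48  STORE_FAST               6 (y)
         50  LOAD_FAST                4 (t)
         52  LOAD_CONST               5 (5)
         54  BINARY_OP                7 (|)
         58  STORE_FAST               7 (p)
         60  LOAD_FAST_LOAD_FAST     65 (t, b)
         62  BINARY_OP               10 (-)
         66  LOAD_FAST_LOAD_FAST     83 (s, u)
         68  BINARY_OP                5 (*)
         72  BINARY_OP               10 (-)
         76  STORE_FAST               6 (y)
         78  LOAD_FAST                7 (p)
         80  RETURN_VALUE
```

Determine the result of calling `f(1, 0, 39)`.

15

LOAD_FAST c → push 39. Stack: [39]
LOAD_CONST → push 12. Stack: [39, 12]
BINARY_OP & → 39 & 12 = 4. Stack: [4]
STORE_FAST u → u=4. Stack: []
LOAD_FAST_LOAD_FAST a,u → push 1,4. Stack: [1, 4]
BINARY_OP ^ → 1 ^ 4 = 5. Stack: [5]
STORE_FAST u → u=5. Stack: []
LOAD_FAST u → push 5. Stack: [5]
LOAD_CONST → push 6. Stack: [5, 6]
BINARY_OP + → 5 + 6 = 11. Stack: [11]
STORE_FAST t → t=11. Stack: []
LOAD_CONST → push 8. Stack: [8]
LOAD_FAST b → push 0. Stack: [8, 0]
BINARY_OP - → 8 - 0 = 8. Stack: [8]
STORE_FAST s → s=8. Stack: []
LOAD_CONST → push 2. Stack: [2]
LOAD_FAST c → push 39. Stack: [2, 39]
BINARY_OP & → 2 & 39 = 2. Stack: [2]
STORE_FAST y → y=2. Stack: []
LOAD_FAST t → push 11. Stack: [11]
LOAD_CONST → push 5. Stack: [11, 5]
BINARY_OP | → 11 | 5 = 15. Stack: [15]
STORE_FAST p → p=15. Stack: []
LOAD_FAST_LOAD_FAST t,b → push 11,0. Stack: [11, 0]
BINARY_OP - → 11 - 0 = 11. Stack: [11]
LOAD_FAST_LOAD_FAST s,u → push 8,5. Stack: [11, 8, 5]
BINARY_OP * → 8 * 5 = 40. Stack: [11, 40]
BINARY_OP - → 11 - 40 = -29. Stack: [-29]
STORE_FAST y → y=-29. Stack: []
LOAD_FAST p → push 15. Stack: [15]
RETURN_VALUE → return 15.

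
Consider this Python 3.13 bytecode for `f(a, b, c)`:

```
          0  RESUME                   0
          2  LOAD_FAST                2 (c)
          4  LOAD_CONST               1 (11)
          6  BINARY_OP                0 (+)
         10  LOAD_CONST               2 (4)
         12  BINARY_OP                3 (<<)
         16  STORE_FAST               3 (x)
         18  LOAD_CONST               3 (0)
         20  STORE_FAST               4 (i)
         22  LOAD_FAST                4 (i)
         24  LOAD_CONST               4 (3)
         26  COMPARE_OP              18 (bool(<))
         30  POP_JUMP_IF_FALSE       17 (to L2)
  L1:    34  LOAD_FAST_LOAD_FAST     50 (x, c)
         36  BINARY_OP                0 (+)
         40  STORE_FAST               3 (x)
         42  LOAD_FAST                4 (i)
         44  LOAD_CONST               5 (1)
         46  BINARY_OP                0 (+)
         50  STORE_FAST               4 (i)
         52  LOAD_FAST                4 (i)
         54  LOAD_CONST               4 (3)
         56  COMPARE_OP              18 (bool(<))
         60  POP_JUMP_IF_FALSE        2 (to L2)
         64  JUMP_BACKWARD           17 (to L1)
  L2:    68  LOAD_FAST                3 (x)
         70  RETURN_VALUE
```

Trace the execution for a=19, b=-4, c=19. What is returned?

537

LOAD_FAST c → push 19. Stack: [19]
LOAD_CONST → push 11. Stack: [19, 11]
BINARY_OP + → 19 + 11 = 30. Stack: [30]
LOAD_CONST → push 4. Stack: [30, 4]
BINARY_OP << → 30 << 4 = 480. Stack: [480]
STORE_FAST x → x=480. Stack: []
LOAD_CONST → push 0. Stack: [0]
STORE_FAST i → i=0. Stack: []
LOAD_FAST i → push 0. Stack: [0]
LOAD_CONST → push 3. Stack: [0, 3]
COMPARE_OP bool(<) → 0 vs 3 = True. Stack: [True]
POP_JUMP_IF_FALSE → pop True; no jump. Stack: []
LOAD_FAST_LOAD_FAST x,c → push 480,19. Stack: [480, 19]
BINARY_OP + → 480 + 19 = 499. Stack: [499]
STORE_FAST x → x=499. Stack: []
LOAD_FAST i → push 0. Stack: [0]
LOAD_CONST → push 1. Stack: [0, 1]
BINARY_OP + → 0 + 1 = 1. Stack: [1]
STORE_FAST i → i=1. Stack: []
LOAD_FAST i → push 1. Stack: [1]
LOAD_CONST → push 3. Stack: [1, 3]
COMPARE_OP bool(<) → 1 vs 3 = True. Stack: [True]
POP_JUMP_IF_FALSE → pop True; no jump. Stack: []
LOAD_FAST_LOAD_FAST x,c → push 499,19. Stack: [499, 19]
BINARY_OP + → 499 + 19 = 518. Stack: [518]
STORE_FAST x → x=518. Stack: []
LOAD_FAST i → push 1. Stack: [1]
LOAD_CONST → push 1. Stack: [1, 1]
BINARY_OP + → 1 + 1 = 2. Stack: [2]
STORE_FAST i → i=2. Stack: []
LOAD_FAST i → push 2. Stack: [2]
LOAD_CONST → push 3. Stack: [2, 3]
COMPARE_OP bool(<) → 2 vs 3 = True. Stack: [True]
POP_JUMP_IF_FALSE → pop True; no jump. Stack: []
LOAD_FAST_LOAD_FAST x,c → push 518,19. Stack: [518, 19]
BINARY_OP + → 518 + 19 = 537. Stack: [537]
STORE_FAST x → x=537. Stack: []
LOAD_FAST i → push 2. Stack: [2]
LOAD_CONST → push 1. Stack: [2, 1]
BINARY_OP + → 2 + 1 = 3. Stack: [3]
STORE_FAST i → i=3. Stack: []
LOAD_FAST i → push 3. Stack: [3]
LOAD_CONST → push 3. Stack: [3, 3]
COMPARE_OP bool(<) → 3 vs 3 = False. Stack: [False]
POP_JUMP_IF_FALSE → pop False; jump. Stack: []
LOAD_FAST x → push 537. Stack: [537]
RETURN_VALUE → return 537.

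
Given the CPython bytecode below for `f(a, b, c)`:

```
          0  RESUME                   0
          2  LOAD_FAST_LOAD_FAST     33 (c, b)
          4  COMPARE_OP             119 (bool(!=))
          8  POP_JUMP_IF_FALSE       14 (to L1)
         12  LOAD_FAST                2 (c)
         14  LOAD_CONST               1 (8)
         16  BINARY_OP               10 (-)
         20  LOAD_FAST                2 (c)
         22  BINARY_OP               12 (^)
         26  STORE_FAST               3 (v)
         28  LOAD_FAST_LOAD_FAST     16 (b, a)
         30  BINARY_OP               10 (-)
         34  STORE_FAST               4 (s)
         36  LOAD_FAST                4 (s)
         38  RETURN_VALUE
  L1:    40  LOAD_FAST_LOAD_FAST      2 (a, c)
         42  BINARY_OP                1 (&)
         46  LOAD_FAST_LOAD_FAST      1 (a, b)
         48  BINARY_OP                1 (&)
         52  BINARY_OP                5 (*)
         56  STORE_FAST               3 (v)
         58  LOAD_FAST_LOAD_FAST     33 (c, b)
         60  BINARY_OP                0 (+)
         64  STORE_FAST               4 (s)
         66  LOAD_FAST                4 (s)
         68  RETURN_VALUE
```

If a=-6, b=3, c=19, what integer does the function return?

9

LOAD_FAST_LOAD_FAST c,b → push 19,3. Stack: [19, 3]
COMPARE_OP bool(!=) → 19 vs 3 = True. Stack: [True]
POP_JUMP_IF_FALSE → pop True; no jump. Stack: []
LOAD_FAST c → push 19. Stack: [19]
LOAD_CONST → push 8. Stack: [19, 8]
BINARY_OP - → 19 - 8 = 11. Stack: [11]
LOAD_FAST c → push 19. Stack: [11, 19]
BINARY_OP ^ → 11 ^ 19 = 24. Stack: [24]
STORE_FAST v → v=24. Stack: []
LOAD_FAST_LOAD_FAST b,a → push 3,-6. Stack: [3, -6]
BINARY_OP - → 3 - -6 = 9. Stack: [9]
STORE_FAST s → s=9. Stack: []
LOAD_FAST s → push 9. Stack: [9]
RETURN_VALUE → return 9.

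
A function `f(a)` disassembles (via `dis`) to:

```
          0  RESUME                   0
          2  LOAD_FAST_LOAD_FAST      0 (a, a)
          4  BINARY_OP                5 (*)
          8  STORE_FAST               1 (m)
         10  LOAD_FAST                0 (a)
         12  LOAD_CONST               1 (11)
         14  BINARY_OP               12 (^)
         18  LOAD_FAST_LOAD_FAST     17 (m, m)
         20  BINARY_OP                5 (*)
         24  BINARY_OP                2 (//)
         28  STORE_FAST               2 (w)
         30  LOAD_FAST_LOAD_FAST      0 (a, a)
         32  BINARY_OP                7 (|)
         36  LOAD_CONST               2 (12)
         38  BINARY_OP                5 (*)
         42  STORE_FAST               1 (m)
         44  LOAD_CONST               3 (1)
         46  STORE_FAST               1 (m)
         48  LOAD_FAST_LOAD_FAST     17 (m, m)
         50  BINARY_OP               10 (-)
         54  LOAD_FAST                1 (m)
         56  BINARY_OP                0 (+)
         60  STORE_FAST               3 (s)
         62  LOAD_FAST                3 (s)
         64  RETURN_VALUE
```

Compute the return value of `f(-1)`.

LOAD_FAST_LOAD_FAST a,a → push -1,-1. Stack: [-1, -1]
BINARY_OP * → -1 * -1 = 1. Stack: [1]
STORE_FAST m → m=1. Stack: []
LOAD_FAST a → push -1. Stack: [-1]
LOAD_CONST → push 11. Stack: [-1, 11]
BINARY_OP ^ → -1 ^ 11 = -12. Stack: [-12]
LOAD_FAST_LOAD_FAST m,m → push 1,1. Stack: [-12, 1, 1]
BINARY_OP * → 1 * 1 = 1. Stack: [-12, 1]
BINARY_OP // → -12 // 1 = -12. Stack: [-12]
STORE_FAST w → w=-12. Stack: []
LOAD_FAST_LOAD_FAST a,a → push -1,-1. Stack: [-1, -1]
BINARY_OP | → -1 | -1 = -1. Stack: [-1]
LOAD_CONST → push 12. Stack: [-1, 12]
BINARY_OP * → -1 * 12 = -12. Stack: [-12]
STORE_FAST m → m=-12. Stack: []
LOAD_CONST → push 1. Stack: [1]
STORE_FAST m → m=1. Stack: []
LOAD_FAST_LOAD_FAST m,m → push 1,1. Stack: [1, 1]
BINARY_OP - → 1 - 1 = 0. Stack: [0]
LOAD_FAST m → push 1. Stack: [0, 1]
BINARY_OP + → 0 + 1 = 1. Stack: [1]
STORE_FAST s → s=1. Stack: []
LOAD_FAST s → push 1. Stack: [1]
RETURN_VALUE → return 1.

1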